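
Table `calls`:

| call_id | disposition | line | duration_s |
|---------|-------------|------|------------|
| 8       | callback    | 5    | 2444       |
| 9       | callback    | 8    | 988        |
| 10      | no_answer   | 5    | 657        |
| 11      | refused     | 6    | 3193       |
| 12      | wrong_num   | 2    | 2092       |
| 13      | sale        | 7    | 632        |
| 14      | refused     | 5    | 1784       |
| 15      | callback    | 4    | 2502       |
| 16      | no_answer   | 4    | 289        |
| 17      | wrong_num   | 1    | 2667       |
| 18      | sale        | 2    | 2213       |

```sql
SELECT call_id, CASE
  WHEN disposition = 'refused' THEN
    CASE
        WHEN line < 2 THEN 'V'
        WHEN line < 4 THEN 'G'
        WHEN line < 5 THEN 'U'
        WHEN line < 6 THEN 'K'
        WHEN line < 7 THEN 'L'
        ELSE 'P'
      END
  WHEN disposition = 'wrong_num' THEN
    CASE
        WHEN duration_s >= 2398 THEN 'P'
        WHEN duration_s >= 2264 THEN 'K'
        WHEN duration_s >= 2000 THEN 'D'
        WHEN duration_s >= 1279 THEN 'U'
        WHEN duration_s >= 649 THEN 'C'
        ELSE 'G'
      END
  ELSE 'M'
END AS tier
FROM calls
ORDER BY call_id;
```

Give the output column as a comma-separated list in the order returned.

call_id=8: disposition='callback' → outer ELSE → M
call_id=9: disposition='callback' → outer ELSE → M
call_id=10: disposition='no_answer' → outer ELSE → M
call_id=11: disposition='refused' → inner[line < 7] → L
call_id=12: disposition='wrong_num' → inner[duration_s >= 2000] → D
call_id=13: disposition='sale' → outer ELSE → M
call_id=14: disposition='refused' → inner[line < 6] → K
call_id=15: disposition='callback' → outer ELSE → M
call_id=16: disposition='no_answer' → outer ELSE → M
call_id=17: disposition='wrong_num' → inner[duration_s >= 2398] → P
call_id=18: disposition='sale' → outer ELSE → M

M, M, M, L, D, M, K, M, M, P, M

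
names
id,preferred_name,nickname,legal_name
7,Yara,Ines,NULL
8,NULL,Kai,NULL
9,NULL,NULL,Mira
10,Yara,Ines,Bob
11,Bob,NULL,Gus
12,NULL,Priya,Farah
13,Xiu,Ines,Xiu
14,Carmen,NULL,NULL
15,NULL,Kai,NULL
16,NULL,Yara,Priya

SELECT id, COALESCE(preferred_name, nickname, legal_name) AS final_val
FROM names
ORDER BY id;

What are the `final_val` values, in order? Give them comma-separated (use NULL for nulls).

Yara, Kai, Mira, Yara, Bob, Priya, Xiu, Carmen, Kai, Yara

id=7: preferred_name=Yara → Yara
id=8: preferred_name=NULL, nickname=Kai → Kai
id=9: preferred_name=NULL, nickname=NULL, legal_name=Mira → Mira
id=10: preferred_name=Yara → Yara
id=11: preferred_name=Bob → Bob
id=12: preferred_name=NULL, nickname=Priya → Priya
id=13: preferred_name=Xiu → Xiu
id=14: preferred_name=Carmen → Carmen
id=15: preferred_name=NULL, nickname=Kai → Kai
id=16: preferred_name=NULL, nickname=Yara → Yara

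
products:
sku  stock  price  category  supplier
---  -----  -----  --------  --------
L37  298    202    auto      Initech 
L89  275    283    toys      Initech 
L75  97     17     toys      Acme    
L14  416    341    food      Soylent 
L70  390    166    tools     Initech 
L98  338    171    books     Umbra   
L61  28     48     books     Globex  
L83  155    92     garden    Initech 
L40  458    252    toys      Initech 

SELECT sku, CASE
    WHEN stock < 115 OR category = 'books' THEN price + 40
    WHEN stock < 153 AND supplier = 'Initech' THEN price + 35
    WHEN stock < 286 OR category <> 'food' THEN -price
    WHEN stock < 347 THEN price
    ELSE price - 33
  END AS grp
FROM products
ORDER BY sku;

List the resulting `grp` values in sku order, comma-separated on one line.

sku=L14: ELSE → 308
sku=L37: stock < 286 OR category <> 'food' → -202
sku=L40: stock < 286 OR category <> 'food' → -252
sku=L61: stock < 115 OR category = 'books' → 88
sku=L70: stock < 286 OR category <> 'food' → -166
sku=L75: stock < 115 OR category = 'books' → 57
sku=L83: stock < 286 OR category <> 'food' → -92
sku=L89: stock < 286 OR category <> 'food' → -283
sku=L98: stock < 115 OR category = 'books' → 211

308, -202, -252, 88, -166, 57, -92, -283, 211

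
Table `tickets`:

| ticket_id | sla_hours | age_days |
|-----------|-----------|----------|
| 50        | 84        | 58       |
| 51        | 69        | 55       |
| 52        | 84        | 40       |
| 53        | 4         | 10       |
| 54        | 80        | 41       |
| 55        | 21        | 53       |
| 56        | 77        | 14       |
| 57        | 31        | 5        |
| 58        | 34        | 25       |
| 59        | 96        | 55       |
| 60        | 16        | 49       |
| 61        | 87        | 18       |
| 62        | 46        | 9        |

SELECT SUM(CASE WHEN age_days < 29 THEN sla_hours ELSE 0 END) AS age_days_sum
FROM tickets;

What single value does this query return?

279

ticket_id=50: ✗
ticket_id=51: ✗
ticket_id=52: ✗
ticket_id=53: ✓ → 4
ticket_id=54: ✗
ticket_id=55: ✗
ticket_id=56: ✓ → 77
ticket_id=57: ✓ → 31
ticket_id=58: ✓ → 34
ticket_id=59: ✗
ticket_id=60: ✗
ticket_id=61: ✓ → 87
ticket_id=62: ✓ → 46
age_days_sum = 4 + 77 + 31 + 34 + 87 + 46 = 279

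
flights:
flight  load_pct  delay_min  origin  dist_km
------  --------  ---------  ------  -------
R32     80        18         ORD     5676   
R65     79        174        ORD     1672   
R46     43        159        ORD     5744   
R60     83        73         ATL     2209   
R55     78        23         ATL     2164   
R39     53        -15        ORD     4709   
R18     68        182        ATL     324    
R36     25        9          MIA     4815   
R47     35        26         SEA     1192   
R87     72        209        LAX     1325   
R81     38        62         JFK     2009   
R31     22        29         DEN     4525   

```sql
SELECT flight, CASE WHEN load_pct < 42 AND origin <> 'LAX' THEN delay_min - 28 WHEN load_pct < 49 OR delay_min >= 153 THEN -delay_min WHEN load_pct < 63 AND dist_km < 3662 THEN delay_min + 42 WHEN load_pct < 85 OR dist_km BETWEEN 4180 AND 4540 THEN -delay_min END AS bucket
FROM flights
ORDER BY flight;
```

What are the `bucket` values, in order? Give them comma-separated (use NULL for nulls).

flight=R18: load_pct < 49 OR delay_min >= 153 → -182
flight=R31: load_pct < 42 AND origin <> 'LAX' → 1
flight=R32: load_pct < 85 OR dist_km BETWEEN 4180 AND 4540 → -18
flight=R36: load_pct < 42 AND origin <> 'LAX' → -19
flight=R39: load_pct < 85 OR dist_km BETWEEN 4180 AND 4540 → 15
flight=R46: load_pct < 49 OR delay_min >= 153 → -159
flight=R47: load_pct < 42 AND origin <> 'LAX' → -2
flight=R55: load_pct < 85 OR dist_km BETWEEN 4180 AND 4540 → -23
flight=R60: load_pct < 85 OR dist_km BETWEEN 4180 AND 4540 → -73
flight=R65: load_pct < 49 OR delay_min >= 153 → -174
flight=R81: load_pct < 42 AND origin <> 'LAX' → 34
flight=R87: load_pct < 49 OR delay_min >= 153 → -209

-182, 1, -18, -19, 15, -159, -2, -23, -73, -174, 34, -209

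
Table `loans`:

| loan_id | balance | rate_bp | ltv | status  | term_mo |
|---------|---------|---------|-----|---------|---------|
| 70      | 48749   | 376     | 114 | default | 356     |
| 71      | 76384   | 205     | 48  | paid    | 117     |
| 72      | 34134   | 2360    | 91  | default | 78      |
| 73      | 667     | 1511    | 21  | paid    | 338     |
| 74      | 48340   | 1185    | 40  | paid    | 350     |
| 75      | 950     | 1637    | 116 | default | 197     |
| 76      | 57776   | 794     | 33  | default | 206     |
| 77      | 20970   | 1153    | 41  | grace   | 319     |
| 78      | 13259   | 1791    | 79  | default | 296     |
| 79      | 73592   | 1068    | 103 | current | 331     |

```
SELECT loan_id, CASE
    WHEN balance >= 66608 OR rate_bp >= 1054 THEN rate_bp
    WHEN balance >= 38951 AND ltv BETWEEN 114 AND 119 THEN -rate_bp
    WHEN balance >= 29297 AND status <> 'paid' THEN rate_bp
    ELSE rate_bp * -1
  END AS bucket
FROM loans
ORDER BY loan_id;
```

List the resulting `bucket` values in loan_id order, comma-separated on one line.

-376, 205, 2360, 1511, 1185, 1637, 794, 1153, 1791, 1068

loan_id=70: balance >= 38951 AND ltv BETWEEN 114 AND 119 → -376
loan_id=71: balance >= 66608 OR rate_bp >= 1054 → 205
loan_id=72: balance >= 66608 OR rate_bp >= 1054 → 2360
loan_id=73: balance >= 66608 OR rate_bp >= 1054 → 1511
loan_id=74: balance >= 66608 OR rate_bp >= 1054 → 1185
loan_id=75: balance >= 66608 OR rate_bp >= 1054 → 1637
loan_id=76: balance >= 29297 AND status <> 'paid' → 794
loan_id=77: balance >= 66608 OR rate_bp >= 1054 → 1153
loan_id=78: balance >= 66608 OR rate_bp >= 1054 → 1791
loan_id=79: balance >= 66608 OR rate_bp >= 1054 → 1068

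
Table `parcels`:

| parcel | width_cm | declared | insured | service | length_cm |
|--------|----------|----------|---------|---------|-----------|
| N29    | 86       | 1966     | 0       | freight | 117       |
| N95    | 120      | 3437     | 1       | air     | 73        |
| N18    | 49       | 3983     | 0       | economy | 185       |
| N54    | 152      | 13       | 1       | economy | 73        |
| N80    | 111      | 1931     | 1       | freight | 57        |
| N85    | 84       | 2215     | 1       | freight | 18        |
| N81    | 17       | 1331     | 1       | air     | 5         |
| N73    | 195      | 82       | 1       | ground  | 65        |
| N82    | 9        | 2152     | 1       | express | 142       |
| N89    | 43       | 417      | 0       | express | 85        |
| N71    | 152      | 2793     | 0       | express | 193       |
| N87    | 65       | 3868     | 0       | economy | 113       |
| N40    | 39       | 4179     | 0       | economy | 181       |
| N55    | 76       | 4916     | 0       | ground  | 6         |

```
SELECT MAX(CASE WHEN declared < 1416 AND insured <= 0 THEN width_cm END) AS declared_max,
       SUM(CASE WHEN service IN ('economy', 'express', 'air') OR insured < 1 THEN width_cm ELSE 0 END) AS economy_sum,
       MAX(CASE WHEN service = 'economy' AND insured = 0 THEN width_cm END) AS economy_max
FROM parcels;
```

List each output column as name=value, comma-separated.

[declared_max: declared < 1416 AND insured <= 0]
parcel=N29: ✗
parcel=N95: ✗
parcel=N18: ✗
parcel=N54: ✗
parcel=N80: ✗
parcel=N85: ✗
parcel=N81: ✗
parcel=N73: ✗
parcel=N82: ✗
parcel=N89: ✓ → 43
parcel=N71: ✗
parcel=N87: ✗
parcel=N40: ✗
parcel=N55: ✗
declared_max = MAX(43) = 43
—
[economy_sum: service IN ('economy', 'express', 'air') OR insured < 1]
parcel=N29: ✓ → 86
parcel=N95: ✓ → 120
parcel=N18: ✓ → 49
parcel=N54: ✓ → 152
parcel=N80: ✗
parcel=N85: ✗
parcel=N81: ✓ → 17
parcel=N73: ✗
parcel=N82: ✓ → 9
parcel=N89: ✓ → 43
parcel=N71: ✓ → 152
parcel=N87: ✓ → 65
parcel=N40: ✓ → 39
parcel=N55: ✓ → 76
economy_sum = 86 + 120 + 49 + 152 + 17 + 9 + 43 + 152 + 65 + 39 + 76 = 808
—
[economy_max: service = 'economy' AND insured = 0]
parcel=N29: ✗
parcel=N95: ✗
parcel=N18: ✓ → 49
parcel=N54: ✗
parcel=N80: ✗
parcel=N85: ✗
parcel=N81: ✗
parcel=N73: ✗
parcel=N82: ✗
parcel=N89: ✗
parcel=N71: ✗
parcel=N87: ✓ → 65
parcel=N40: ✓ → 39
parcel=N55: ✗
economy_max = MAX(49, 65, 39) = 65

declared_max=43, economy_sum=808, economy_max=65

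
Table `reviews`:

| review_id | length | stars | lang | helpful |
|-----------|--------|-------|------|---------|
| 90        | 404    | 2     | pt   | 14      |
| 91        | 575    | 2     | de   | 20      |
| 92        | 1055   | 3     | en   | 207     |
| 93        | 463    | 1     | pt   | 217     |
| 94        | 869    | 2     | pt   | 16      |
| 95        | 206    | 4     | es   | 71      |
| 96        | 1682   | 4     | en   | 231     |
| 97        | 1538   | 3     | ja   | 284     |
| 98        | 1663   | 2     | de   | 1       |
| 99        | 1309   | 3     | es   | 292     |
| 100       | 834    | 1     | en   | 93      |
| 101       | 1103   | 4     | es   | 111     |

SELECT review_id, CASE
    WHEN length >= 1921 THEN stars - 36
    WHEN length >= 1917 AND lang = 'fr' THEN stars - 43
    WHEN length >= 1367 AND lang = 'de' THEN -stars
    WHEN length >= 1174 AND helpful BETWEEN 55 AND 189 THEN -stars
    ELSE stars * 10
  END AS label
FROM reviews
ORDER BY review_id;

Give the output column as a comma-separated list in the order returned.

review_id=90: ELSE → 20
review_id=91: ELSE → 20
review_id=92: ELSE → 30
review_id=93: ELSE → 10
review_id=94: ELSE → 20
review_id=95: ELSE → 40
review_id=96: ELSE → 40
review_id=97: ELSE → 30
review_id=98: length >= 1367 AND lang = 'de' → -2
review_id=99: ELSE → 30
review_id=100: ELSE → 10
review_id=101: ELSE → 40

20, 20, 30, 10, 20, 40, 40, 30, -2, 30, 10, 40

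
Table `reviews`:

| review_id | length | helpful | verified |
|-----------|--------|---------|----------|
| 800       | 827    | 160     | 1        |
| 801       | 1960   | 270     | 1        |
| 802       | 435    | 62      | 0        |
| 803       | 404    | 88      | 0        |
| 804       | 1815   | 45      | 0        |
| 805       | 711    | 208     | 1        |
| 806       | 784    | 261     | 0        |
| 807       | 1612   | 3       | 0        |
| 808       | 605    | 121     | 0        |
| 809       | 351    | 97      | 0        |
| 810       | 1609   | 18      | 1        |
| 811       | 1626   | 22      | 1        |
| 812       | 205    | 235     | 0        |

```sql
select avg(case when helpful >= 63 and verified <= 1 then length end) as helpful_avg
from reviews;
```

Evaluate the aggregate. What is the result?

review_id=800: ✓ → 827
review_id=801: ✓ → 1960
review_id=802: ✗
review_id=803: ✓ → 404
review_id=804: ✗
review_id=805: ✓ → 711
review_id=806: ✓ → 784
review_id=807: ✗
review_id=808: ✓ → 605
review_id=809: ✓ → 351
review_id=810: ✗
review_id=811: ✗
review_id=812: ✓ → 205
helpful_avg = (827 + 1960 + 404 + 711 + 784 + 605 + 351 + 205) / 8 = 730.875

730.875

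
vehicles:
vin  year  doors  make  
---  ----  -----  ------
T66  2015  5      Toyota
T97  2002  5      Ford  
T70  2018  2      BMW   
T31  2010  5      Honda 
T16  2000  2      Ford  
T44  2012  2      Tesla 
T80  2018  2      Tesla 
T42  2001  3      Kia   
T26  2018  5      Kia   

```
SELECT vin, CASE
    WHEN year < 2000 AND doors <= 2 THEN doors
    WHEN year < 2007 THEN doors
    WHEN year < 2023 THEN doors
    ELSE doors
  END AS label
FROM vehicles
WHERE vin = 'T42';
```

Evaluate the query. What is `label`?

vin = T42: year=2001, doors=3, make=Kia.
year < 2000 AND doors <= 2 → false
year < 2007 → true → 3

3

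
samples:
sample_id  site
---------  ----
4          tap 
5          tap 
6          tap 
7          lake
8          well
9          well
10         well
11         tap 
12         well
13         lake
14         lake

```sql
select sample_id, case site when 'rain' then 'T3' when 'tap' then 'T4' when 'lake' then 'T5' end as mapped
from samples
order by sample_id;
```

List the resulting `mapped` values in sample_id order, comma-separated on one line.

T4, T4, T4, T5, NULL, NULL, NULL, T4, NULL, T5, T5

sample_id=4: site='tap' → T4
sample_id=5: site='tap' → T4
sample_id=6: site='tap' → T4
sample_id=7: site='lake' → T5
sample_id=8: (no match → NULL) → NULL
sample_id=9: (no match → NULL) → NULL
sample_id=10: (no match → NULL) → NULL
sample_id=11: site='tap' → T4
sample_id=12: (no match → NULL) → NULL
sample_id=13: site='lake' → T5
sample_id=14: site='lake' → T5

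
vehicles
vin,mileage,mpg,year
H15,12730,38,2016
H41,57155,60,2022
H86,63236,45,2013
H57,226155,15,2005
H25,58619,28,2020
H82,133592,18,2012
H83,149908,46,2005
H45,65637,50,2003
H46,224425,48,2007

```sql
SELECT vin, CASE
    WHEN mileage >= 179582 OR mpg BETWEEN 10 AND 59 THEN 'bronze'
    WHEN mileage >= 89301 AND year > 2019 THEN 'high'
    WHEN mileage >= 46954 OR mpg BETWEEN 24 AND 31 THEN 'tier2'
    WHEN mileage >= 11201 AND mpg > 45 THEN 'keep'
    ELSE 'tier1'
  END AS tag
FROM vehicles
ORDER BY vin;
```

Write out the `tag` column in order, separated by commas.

vin=H15: mileage >= 179582 OR mpg BETWEEN 10 AND 59 → bronze
vin=H25: mileage >= 179582 OR mpg BETWEEN 10 AND 59 → bronze
vin=H41: mileage >= 46954 OR mpg BETWEEN 24 AND 31 → tier2
vin=H45: mileage >= 179582 OR mpg BETWEEN 10 AND 59 → bronze
vin=H46: mileage >= 179582 OR mpg BETWEEN 10 AND 59 → bronze
vin=H57: mileage >= 179582 OR mpg BETWEEN 10 AND 59 → bronze
vin=H82: mileage >= 179582 OR mpg BETWEEN 10 AND 59 → bronze
vin=H83: mileage >= 179582 OR mpg BETWEEN 10 AND 59 → bronze
vin=H86: mileage >= 179582 OR mpg BETWEEN 10 AND 59 → bronze

bronze, bronze, tier2, bronze, bronze, bronze, bronze, bronze, bronze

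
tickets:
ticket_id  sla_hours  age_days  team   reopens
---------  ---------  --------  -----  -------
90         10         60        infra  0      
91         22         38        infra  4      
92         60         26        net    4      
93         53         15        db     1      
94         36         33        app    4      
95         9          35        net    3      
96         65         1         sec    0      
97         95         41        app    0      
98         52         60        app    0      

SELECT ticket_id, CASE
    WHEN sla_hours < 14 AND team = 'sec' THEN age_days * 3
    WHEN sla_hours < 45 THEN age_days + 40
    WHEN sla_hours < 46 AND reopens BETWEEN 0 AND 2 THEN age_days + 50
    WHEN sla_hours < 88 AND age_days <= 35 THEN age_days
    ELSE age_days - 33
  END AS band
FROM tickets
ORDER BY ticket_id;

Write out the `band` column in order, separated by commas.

ticket_id=90: sla_hours < 45 → 100
ticket_id=91: sla_hours < 45 → 78
ticket_id=92: sla_hours < 88 AND age_days <= 35 → 26
ticket_id=93: sla_hours < 88 AND age_days <= 35 → 15
ticket_id=94: sla_hours < 45 → 73
ticket_id=95: sla_hours < 45 → 75
ticket_id=96: sla_hours < 88 AND age_days <= 35 → 1
ticket_id=97: ELSE → 8
ticket_id=98: ELSE → 27

100, 78, 26, 15, 73, 75, 1, 8, 27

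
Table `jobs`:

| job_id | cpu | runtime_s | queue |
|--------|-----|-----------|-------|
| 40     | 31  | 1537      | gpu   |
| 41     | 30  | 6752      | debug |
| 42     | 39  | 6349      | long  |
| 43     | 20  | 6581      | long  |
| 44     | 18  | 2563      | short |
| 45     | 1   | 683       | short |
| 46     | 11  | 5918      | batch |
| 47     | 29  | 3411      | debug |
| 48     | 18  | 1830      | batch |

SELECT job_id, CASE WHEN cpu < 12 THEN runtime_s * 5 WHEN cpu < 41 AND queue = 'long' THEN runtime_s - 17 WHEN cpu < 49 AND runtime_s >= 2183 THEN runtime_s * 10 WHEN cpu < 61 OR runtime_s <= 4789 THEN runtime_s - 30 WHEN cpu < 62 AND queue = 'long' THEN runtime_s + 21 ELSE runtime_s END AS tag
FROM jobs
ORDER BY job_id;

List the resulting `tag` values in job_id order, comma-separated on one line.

1507, 67520, 6332, 6564, 25630, 3415, 29590, 34110, 1800

job_id=40: cpu < 61 OR runtime_s <= 4789 → 1507
job_id=41: cpu < 49 AND runtime_s >= 2183 → 67520
job_id=42: cpu < 41 AND queue = 'long' → 6332
job_id=43: cpu < 41 AND queue = 'long' → 6564
job_id=44: cpu < 49 AND runtime_s >= 2183 → 25630
job_id=45: cpu < 12 → 3415
job_id=46: cpu < 12 → 29590
job_id=47: cpu < 49 AND runtime_s >= 2183 → 34110
job_id=48: cpu < 61 OR runtime_s <= 4789 → 1800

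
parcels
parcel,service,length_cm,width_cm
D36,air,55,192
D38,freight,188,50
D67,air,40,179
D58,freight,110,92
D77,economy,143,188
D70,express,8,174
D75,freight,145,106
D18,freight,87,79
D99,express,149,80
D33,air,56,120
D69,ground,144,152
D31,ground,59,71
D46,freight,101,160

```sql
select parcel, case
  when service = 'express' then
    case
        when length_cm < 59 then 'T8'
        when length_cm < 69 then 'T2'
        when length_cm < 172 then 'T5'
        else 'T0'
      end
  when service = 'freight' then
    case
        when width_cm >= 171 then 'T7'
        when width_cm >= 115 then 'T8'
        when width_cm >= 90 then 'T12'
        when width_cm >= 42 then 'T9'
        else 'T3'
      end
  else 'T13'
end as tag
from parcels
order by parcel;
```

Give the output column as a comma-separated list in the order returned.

parcel=D18: service='freight' → inner[width_cm >= 42] → T9
parcel=D31: service='ground' → outer ELSE → T13
parcel=D33: service='air' → outer ELSE → T13
parcel=D36: service='air' → outer ELSE → T13
parcel=D38: service='freight' → inner[width_cm >= 42] → T9
parcel=D46: service='freight' → inner[width_cm >= 115] → T8
parcel=D58: service='freight' → inner[width_cm >= 90] → T12
parcel=D67: service='air' → outer ELSE → T13
parcel=D69: service='ground' → outer ELSE → T13
parcel=D70: service='express' → inner[length_cm < 59] → T8
parcel=D75: service='freight' → inner[width_cm >= 90] → T12
parcel=D77: service='economy' → outer ELSE → T13
parcel=D99: service='express' → inner[length_cm < 172] → T5

T9, T13, T13, T13, T9, T8, T12, T13, T13, T8, T12, T13, T5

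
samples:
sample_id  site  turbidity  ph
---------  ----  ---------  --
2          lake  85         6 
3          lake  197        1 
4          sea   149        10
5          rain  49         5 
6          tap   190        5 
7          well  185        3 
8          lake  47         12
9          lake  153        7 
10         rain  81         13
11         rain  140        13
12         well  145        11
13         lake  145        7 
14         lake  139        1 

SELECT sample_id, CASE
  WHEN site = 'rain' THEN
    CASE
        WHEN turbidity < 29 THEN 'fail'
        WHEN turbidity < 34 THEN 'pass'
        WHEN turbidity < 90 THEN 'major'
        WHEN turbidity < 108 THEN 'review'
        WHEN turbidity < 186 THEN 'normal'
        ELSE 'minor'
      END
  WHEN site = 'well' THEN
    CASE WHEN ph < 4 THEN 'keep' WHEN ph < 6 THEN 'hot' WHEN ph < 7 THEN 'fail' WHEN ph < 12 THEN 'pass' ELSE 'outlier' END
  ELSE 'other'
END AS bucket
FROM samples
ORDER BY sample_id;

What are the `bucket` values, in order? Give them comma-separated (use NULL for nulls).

sample_id=2: site='lake' → outer ELSE → other
sample_id=3: site='lake' → outer ELSE → other
sample_id=4: site='sea' → outer ELSE → other
sample_id=5: site='rain' → inner[turbidity < 90] → major
sample_id=6: site='tap' → outer ELSE → other
sample_id=7: site='well' → inner[ph < 4] → keep
sample_id=8: site='lake' → outer ELSE → other
sample_id=9: site='lake' → outer ELSE → other
sample_id=10: site='rain' → inner[turbidity < 90] → major
sample_id=11: site='rain' → inner[turbidity < 186] → normal
sample_id=12: site='well' → inner[ph < 12] → pass
sample_id=13: site='lake' → outer ELSE → other
sample_id=14: site='lake' → outer ELSE → other

other, other, other, major, other, keep, other, other, major, normal, pass, other, other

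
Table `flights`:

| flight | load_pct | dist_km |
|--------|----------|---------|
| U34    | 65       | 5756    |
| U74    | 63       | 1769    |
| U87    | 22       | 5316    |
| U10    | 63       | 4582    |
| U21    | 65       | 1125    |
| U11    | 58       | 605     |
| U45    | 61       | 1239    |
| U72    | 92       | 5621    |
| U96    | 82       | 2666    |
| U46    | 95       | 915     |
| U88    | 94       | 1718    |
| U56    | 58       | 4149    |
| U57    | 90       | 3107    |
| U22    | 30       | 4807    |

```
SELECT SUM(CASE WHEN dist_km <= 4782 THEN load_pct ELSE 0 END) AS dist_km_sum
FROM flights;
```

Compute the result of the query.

729

flight=U34: ✗
flight=U74: ✓ → 63
flight=U87: ✗
flight=U10: ✓ → 63
flight=U21: ✓ → 65
flight=U11: ✓ → 58
flight=U45: ✓ → 61
flight=U72: ✗
flight=U96: ✓ → 82
flight=U46: ✓ → 95
flight=U88: ✓ → 94
flight=U56: ✓ → 58
flight=U57: ✓ → 90
flight=U22: ✗
dist_km_sum = 63 + 63 + 65 + 58 + 61 + 82 + 95 + 94 + 58 + 90 = 729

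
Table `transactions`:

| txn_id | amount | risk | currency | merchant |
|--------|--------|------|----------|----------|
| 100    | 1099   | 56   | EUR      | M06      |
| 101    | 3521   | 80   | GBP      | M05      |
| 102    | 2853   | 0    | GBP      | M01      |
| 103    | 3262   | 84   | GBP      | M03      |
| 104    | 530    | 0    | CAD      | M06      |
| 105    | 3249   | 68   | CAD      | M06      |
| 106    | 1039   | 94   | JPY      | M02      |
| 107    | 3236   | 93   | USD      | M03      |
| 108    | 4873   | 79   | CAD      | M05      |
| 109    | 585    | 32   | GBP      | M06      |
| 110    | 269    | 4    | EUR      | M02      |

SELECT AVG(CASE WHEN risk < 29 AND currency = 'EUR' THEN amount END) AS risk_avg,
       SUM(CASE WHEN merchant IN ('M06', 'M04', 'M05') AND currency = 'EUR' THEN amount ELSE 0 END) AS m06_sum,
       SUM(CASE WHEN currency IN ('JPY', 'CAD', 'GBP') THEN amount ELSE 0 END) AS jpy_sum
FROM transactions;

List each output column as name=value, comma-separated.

risk_avg=269, m06_sum=1099, jpy_sum=19912

[risk_avg: risk < 29 AND currency = 'EUR']
txn_id=100: ✗
txn_id=101: ✗
txn_id=102: ✗
txn_id=103: ✗
txn_id=104: ✗
txn_id=105: ✗
txn_id=106: ✗
txn_id=107: ✗
txn_id=108: ✗
txn_id=109: ✗
txn_id=110: ✓ → 269
risk_avg = 269
—
[m06_sum: merchant IN ('M06', 'M04', 'M05') AND currency = 'EUR']
txn_id=100: ✓ → 1099
txn_id=101: ✗
txn_id=102: ✗
txn_id=103: ✗
txn_id=104: ✗
txn_id=105: ✗
txn_id=106: ✗
txn_id=107: ✗
txn_id=108: ✗
txn_id=109: ✗
txn_id=110: ✗
m06_sum = 1099
—
[jpy_sum: currency IN ('JPY', 'CAD', 'GBP')]
txn_id=100: ✗
txn_id=101: ✓ → 3521
txn_id=102: ✓ → 2853
txn_id=103: ✓ → 3262
txn_id=104: ✓ → 530
txn_id=105: ✓ → 3249
txn_id=106: ✓ → 1039
txn_id=107: ✗
txn_id=108: ✓ → 4873
txn_id=109: ✓ → 585
txn_id=110: ✗
jpy_sum = 3521 + 2853 + 3262 + 530 + 3249 + 1039 + 4873 + 585 = 19912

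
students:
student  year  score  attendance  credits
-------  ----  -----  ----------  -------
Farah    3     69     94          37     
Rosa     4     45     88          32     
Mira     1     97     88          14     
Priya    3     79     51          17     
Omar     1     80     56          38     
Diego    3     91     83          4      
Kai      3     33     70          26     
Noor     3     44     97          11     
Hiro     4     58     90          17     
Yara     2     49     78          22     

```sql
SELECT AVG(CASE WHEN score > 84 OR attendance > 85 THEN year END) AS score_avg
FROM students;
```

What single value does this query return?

3

student=Farah: ✓ → 3
student=Rosa: ✓ → 4
student=Mira: ✓ → 1
student=Priya: ✗
student=Omar: ✗
student=Diego: ✓ → 3
student=Kai: ✗
student=Noor: ✓ → 3
student=Hiro: ✓ → 4
student=Yara: ✗
score_avg = (3 + 4 + 1 + 3 + 3 + 4) / 6 = 3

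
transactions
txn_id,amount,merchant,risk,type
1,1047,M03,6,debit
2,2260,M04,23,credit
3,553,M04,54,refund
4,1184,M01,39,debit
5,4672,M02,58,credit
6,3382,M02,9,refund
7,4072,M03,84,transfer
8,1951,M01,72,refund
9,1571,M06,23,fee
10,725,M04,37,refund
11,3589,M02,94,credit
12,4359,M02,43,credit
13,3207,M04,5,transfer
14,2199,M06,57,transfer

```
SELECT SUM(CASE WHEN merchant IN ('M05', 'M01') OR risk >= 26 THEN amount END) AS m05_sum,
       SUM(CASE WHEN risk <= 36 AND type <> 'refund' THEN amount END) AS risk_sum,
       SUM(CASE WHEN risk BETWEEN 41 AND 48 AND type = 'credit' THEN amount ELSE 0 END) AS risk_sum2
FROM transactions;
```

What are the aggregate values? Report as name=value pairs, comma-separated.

[m05_sum: merchant IN ('M05', 'M01') OR risk >= 26]
txn_id=1: ✗
txn_id=2: ✗
txn_id=3: ✓ → 553
txn_id=4: ✓ → 1184
txn_id=5: ✓ → 4672
txn_id=6: ✗
txn_id=7: ✓ → 4072
txn_id=8: ✓ → 1951
txn_id=9: ✗
txn_id=10: ✓ → 725
txn_id=11: ✓ → 3589
txn_id=12: ✓ → 4359
txn_id=13: ✗
txn_id=14: ✓ → 2199
m05_sum = 553 + 1184 + 4672 + 4072 + 1951 + 725 + 3589 + 4359 + 2199 = 23304
—
[risk_sum: risk <= 36 AND type <> 'refund']
txn_id=1: ✓ → 1047
txn_id=2: ✓ → 2260
txn_id=3: ✗
txn_id=4: ✗
txn_id=5: ✗
txn_id=6: ✗
txn_id=7: ✗
txn_id=8: ✗
txn_id=9: ✓ → 1571
txn_id=10: ✗
txn_id=11: ✗
txn_id=12: ✗
txn_id=13: ✓ → 3207
txn_id=14: ✗
risk_sum = 1047 + 2260 + 1571 + 3207 = 8085
—
[risk_sum2: risk BETWEEN 41 AND 48 AND type = 'credit']
txn_id=1: ✗
txn_id=2: ✗
txn_id=3: ✗
txn_id=4: ✗
txn_id=5: ✗
txn_id=6: ✗
txn_id=7: ✗
txn_id=8: ✗
txn_id=9: ✗
txn_id=10: ✗
txn_id=11: ✗
txn_id=12: ✓ → 4359
txn_id=13: ✗
txn_id=14: ✗
risk_sum2 = 4359

m05_sum=23304, risk_sum=8085, risk_sum2=4359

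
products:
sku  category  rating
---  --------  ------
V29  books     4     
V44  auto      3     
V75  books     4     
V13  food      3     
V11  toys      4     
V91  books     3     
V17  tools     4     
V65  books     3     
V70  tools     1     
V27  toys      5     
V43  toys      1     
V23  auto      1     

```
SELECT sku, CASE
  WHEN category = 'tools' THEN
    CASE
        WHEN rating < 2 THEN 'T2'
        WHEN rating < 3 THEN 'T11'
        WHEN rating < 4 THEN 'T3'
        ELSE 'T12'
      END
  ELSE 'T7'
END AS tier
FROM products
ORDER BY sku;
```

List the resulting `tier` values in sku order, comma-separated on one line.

sku=V11: category='toys' → outer ELSE → T7
sku=V13: category='food' → outer ELSE → T7
sku=V17: category='tools' → inner[ELSE] → T12
sku=V23: category='auto' → outer ELSE → T7
sku=V27: category='toys' → outer ELSE → T7
sku=V29: category='books' → outer ELSE → T7
sku=V43: category='toys' → outer ELSE → T7
sku=V44: category='auto' → outer ELSE → T7
sku=V65: category='books' → outer ELSE → T7
sku=V70: category='tools' → inner[rating < 2] → T2
sku=V75: category='books' → outer ELSE → T7
sku=V91: category='books' → outer ELSE → T7

T7, T7, T12, T7, T7, T7, T7, T7, T7, T2, T7, T7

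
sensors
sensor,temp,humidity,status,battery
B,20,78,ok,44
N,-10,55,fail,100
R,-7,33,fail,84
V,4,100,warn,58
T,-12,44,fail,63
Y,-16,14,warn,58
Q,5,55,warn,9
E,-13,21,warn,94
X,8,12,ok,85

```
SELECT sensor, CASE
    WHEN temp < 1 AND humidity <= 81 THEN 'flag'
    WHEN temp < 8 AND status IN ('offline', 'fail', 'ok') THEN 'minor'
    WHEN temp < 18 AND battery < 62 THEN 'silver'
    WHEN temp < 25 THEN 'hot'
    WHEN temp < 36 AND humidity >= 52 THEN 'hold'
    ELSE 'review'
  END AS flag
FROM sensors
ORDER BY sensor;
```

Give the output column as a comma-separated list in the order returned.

sensor=B: temp < 25 → hot
sensor=E: temp < 1 AND humidity <= 81 → flag
sensor=N: temp < 1 AND humidity <= 81 → flag
sensor=Q: temp < 18 AND battery < 62 → silver
sensor=R: temp < 1 AND humidity <= 81 → flag
sensor=T: temp < 1 AND humidity <= 81 → flag
sensor=V: temp < 18 AND battery < 62 → silver
sensor=X: temp < 25 → hot
sensor=Y: temp < 1 AND humidity <= 81 → flag

hot, flag, flag, silver, flag, flag, silver, hot, flag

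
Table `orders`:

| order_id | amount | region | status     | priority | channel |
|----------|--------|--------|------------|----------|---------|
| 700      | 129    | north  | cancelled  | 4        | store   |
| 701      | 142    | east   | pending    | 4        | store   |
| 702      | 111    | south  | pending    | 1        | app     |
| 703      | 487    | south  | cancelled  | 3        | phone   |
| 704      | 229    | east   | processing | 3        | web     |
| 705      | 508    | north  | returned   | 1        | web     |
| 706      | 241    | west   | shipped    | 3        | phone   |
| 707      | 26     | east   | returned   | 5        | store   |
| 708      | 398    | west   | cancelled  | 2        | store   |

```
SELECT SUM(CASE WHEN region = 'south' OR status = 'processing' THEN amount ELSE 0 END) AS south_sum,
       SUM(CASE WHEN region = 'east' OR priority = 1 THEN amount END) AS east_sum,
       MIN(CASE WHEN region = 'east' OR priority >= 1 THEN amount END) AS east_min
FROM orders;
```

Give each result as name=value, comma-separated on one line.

[south_sum: region = 'south' OR status = 'processing']
order_id=700: ✗
order_id=701: ✗
order_id=702: ✓ → 111
order_id=703: ✓ → 487
order_id=704: ✓ → 229
order_id=705: ✗
order_id=706: ✗
order_id=707: ✗
order_id=708: ✗
south_sum = 111 + 487 + 229 = 827
—
[east_sum: region = 'east' OR priority = 1]
order_id=700: ✗
order_id=701: ✓ → 142
order_id=702: ✓ → 111
order_id=703: ✗
order_id=704: ✓ → 229
order_id=705: ✓ → 508
order_id=706: ✗
order_id=707: ✓ → 26
order_id=708: ✗
east_sum = 142 + 111 + 229 + 508 + 26 = 1016
—
[east_min: region = 'east' OR priority >= 1]
order_id=700: ✓ → 129
order_id=701: ✓ → 142
order_id=702: ✓ → 111
order_id=703: ✓ → 487
order_id=704: ✓ → 229
order_id=705: ✓ → 508
order_id=706: ✓ → 241
order_id=707: ✓ → 26
order_id=708: ✓ → 398
east_min = MIN(129, 142, 111, 487, 229, 508, 241, 26, 398) = 26

south_sum=827, east_sum=1016, east_min=26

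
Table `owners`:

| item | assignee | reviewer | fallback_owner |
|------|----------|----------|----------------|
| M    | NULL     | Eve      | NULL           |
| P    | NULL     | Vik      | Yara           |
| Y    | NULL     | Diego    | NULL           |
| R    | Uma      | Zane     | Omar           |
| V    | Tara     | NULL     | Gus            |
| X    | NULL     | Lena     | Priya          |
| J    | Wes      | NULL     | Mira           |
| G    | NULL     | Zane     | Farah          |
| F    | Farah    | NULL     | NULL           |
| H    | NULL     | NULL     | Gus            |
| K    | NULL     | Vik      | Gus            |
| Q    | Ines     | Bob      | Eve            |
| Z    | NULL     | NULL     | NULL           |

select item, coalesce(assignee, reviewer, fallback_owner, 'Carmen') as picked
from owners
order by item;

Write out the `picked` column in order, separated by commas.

Farah, Zane, Gus, Wes, Vik, Eve, Vik, Ines, Uma, Tara, Lena, Diego, Carmen

item=F: assignee=Farah → Farah
item=G: assignee=NULL, reviewer=Zane → Zane
item=H: assignee=NULL, reviewer=NULL, fallback_owner=Gus → Gus
item=J: assignee=Wes → Wes
item=K: assignee=NULL, reviewer=Vik → Vik
item=M: assignee=NULL, reviewer=Eve → Eve
item=P: assignee=NULL, reviewer=Vik → Vik
item=Q: assignee=Ines → Ines
item=R: assignee=Uma → Uma
item=V: assignee=Tara → Tara
item=X: assignee=NULL, reviewer=Lena → Lena
item=Y: assignee=NULL, reviewer=Diego → Diego
item=Z: assignee=NULL, reviewer=NULL, fallback_owner=NULL, → literal Carmen → Carmen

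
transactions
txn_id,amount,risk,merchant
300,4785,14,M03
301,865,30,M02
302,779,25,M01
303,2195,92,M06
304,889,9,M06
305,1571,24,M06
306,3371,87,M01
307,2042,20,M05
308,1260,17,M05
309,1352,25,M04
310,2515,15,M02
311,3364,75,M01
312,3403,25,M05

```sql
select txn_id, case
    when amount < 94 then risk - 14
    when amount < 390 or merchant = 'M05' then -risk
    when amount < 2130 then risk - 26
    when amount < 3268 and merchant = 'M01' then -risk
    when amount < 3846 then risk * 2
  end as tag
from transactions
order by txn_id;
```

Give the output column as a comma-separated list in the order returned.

txn_id=300: (no match → NULL) → NULL
txn_id=301: amount < 2130 → 4
txn_id=302: amount < 2130 → -1
txn_id=303: amount < 3846 → 184
txn_id=304: amount < 2130 → -17
txn_id=305: amount < 2130 → -2
txn_id=306: amount < 3846 → 174
txn_id=307: amount < 390 or merchant = 'M05' → -20
txn_id=308: amount < 390 or merchant = 'M05' → -17
txn_id=309: amount < 2130 → -1
txn_id=310: amount < 3846 → 30
txn_id=311: amount < 3846 → 150
txn_id=312: amount < 390 or merchant = 'M05' → -25

NULL, 4, -1, 184, -17, -2, 174, -20, -17, -1, 30, 150, -25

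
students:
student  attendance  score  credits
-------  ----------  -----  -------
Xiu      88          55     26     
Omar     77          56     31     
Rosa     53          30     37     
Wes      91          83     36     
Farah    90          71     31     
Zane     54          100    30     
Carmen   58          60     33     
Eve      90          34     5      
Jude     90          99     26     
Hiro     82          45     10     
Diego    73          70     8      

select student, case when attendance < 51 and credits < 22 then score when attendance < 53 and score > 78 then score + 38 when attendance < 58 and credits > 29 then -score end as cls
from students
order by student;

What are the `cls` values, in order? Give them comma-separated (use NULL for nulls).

NULL, NULL, NULL, NULL, NULL, NULL, NULL, -30, NULL, NULL, -100

student=Carmen: (no match → NULL) → NULL
student=Diego: (no match → NULL) → NULL
student=Eve: (no match → NULL) → NULL
student=Farah: (no match → NULL) → NULL
student=Hiro: (no match → NULL) → NULL
student=Jude: (no match → NULL) → NULL
student=Omar: (no match → NULL) → NULL
student=Rosa: attendance < 58 and credits > 29 → -30
student=Wes: (no match → NULL) → NULL
student=Xiu: (no match → NULL) → NULL
student=Zane: attendance < 58 and credits > 29 → -100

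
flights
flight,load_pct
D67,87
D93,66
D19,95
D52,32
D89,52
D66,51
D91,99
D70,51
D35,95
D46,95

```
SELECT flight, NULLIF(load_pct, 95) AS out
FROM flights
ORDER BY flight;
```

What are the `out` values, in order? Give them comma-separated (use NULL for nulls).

flight=D19: load_pct=95 vs 95: equal → NULL
flight=D35: load_pct=95 vs 95: equal → NULL
flight=D46: load_pct=95 vs 95: equal → NULL
flight=D52: load_pct=32 vs 95: differ → 32
flight=D66: load_pct=51 vs 95: differ → 51
flight=D67: load_pct=87 vs 95: differ → 87
flight=D70: load_pct=51 vs 95: differ → 51
flight=D89: load_pct=52 vs 95: differ → 52
flight=D91: load_pct=99 vs 95: differ → 99
flight=D93: load_pct=66 vs 95: differ → 66

NULL, NULL, NULL, 32, 51, 87, 51, 52, 99, 66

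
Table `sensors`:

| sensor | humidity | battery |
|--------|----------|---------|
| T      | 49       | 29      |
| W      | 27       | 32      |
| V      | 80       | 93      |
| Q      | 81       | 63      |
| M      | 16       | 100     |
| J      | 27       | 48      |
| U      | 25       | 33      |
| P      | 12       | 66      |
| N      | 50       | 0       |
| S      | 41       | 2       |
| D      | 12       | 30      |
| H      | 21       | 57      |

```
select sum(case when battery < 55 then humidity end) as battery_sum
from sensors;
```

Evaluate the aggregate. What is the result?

231

sensor=T: ✓ → 49
sensor=W: ✓ → 27
sensor=V: ✗
sensor=Q: ✗
sensor=M: ✗
sensor=J: ✓ → 27
sensor=U: ✓ → 25
sensor=P: ✗
sensor=N: ✓ → 50
sensor=S: ✓ → 41
sensor=D: ✓ → 12
sensor=H: ✗
battery_sum = 49 + 27 + 27 + 25 + 50 + 41 + 12 = 231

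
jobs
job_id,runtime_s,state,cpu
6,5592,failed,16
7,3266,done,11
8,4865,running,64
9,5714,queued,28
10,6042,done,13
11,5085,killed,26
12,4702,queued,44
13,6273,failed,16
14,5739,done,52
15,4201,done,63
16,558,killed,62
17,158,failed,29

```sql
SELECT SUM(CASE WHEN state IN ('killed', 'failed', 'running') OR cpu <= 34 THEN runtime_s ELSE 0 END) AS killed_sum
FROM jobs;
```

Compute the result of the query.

37553

job_id=6: ✓ → 5592
job_id=7: ✓ → 3266
job_id=8: ✓ → 4865
job_id=9: ✓ → 5714
job_id=10: ✓ → 6042
job_id=11: ✓ → 5085
job_id=12: ✗
job_id=13: ✓ → 6273
job_id=14: ✗
job_id=15: ✗
job_id=16: ✓ → 558
job_id=17: ✓ → 158
killed_sum = 5592 + 3266 + 4865 + 5714 + 6042 + 5085 + 6273 + 558 + 158 = 37553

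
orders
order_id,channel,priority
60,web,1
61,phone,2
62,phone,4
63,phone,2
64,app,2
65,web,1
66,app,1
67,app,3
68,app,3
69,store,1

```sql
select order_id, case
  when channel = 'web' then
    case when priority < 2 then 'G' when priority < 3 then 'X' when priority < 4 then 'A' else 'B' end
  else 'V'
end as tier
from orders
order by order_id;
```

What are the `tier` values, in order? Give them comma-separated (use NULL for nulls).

G, V, V, V, V, G, V, V, V, V

order_id=60: channel='web' → inner[priority < 2] → G
order_id=61: channel='phone' → outer ELSE → V
order_id=62: channel='phone' → outer ELSE → V
order_id=63: channel='phone' → outer ELSE → V
order_id=64: channel='app' → outer ELSE → V
order_id=65: channel='web' → inner[priority < 2] → G
order_id=66: channel='app' → outer ELSE → V
order_id=67: channel='app' → outer ELSE → V
order_id=68: channel='app' → outer ELSE → V
order_id=69: channel='store' → outer ELSE → V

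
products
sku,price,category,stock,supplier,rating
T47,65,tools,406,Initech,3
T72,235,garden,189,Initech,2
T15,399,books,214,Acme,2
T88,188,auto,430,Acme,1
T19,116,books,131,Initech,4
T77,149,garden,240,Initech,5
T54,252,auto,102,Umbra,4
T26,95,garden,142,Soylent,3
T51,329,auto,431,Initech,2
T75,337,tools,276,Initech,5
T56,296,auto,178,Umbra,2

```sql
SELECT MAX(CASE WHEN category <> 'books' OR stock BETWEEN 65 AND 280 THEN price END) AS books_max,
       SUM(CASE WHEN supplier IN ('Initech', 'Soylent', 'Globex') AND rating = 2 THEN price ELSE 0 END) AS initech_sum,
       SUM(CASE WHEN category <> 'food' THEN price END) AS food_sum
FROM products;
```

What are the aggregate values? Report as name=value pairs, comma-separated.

[books_max: category <> 'books' OR stock BETWEEN 65 AND 280]
sku=T47: ✓ → 65
sku=T72: ✓ → 235
sku=T15: ✓ → 399
sku=T88: ✓ → 188
sku=T19: ✓ → 116
sku=T77: ✓ → 149
sku=T54: ✓ → 252
sku=T26: ✓ → 95
sku=T51: ✓ → 329
sku=T75: ✓ → 337
sku=T56: ✓ → 296
books_max = MAX(65, 235, 399, 188, 116, 149, 252, 95, 329, 337, 296) = 399
—
[initech_sum: supplier IN ('Initech', 'Soylent', 'Globex') AND rating = 2]
sku=T47: ✗
sku=T72: ✓ → 235
sku=T15: ✗
sku=T88: ✗
sku=T19: ✗
sku=T77: ✗
sku=T54: ✗
sku=T26: ✗
sku=T51: ✓ → 329
sku=T75: ✗
sku=T56: ✗
initech_sum = 235 + 329 = 564
—
[food_sum: category <> 'food']
sku=T47: ✓ → 65
sku=T72: ✓ → 235
sku=T15: ✓ → 399
sku=T88: ✓ → 188
sku=T19: ✓ → 116
sku=T77: ✓ → 149
sku=T54: ✓ → 252
sku=T26: ✓ → 95
sku=T51: ✓ → 329
sku=T75: ✓ → 337
sku=T56: ✓ → 296
food_sum = 65 + 235 + 399 + 188 + 116 + 149 + 252 + 95 + 329 + 337 + 296 = 2461

books_max=399, initech_sum=564, food_sum=2461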